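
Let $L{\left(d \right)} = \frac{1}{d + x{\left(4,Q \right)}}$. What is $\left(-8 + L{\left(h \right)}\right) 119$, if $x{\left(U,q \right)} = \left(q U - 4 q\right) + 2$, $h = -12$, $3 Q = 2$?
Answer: $- \frac{9639}{10} \approx -963.9$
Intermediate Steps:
$Q = \frac{2}{3}$ ($Q = \frac{1}{3} \cdot 2 = \frac{2}{3} \approx 0.66667$)
$x{\left(U,q \right)} = 2 - 4 q + U q$ ($x{\left(U,q \right)} = \left(U q - 4 q\right) + 2 = \left(- 4 q + U q\right) + 2 = 2 - 4 q + U q$)
$L{\left(d \right)} = \frac{1}{2 + d}$ ($L{\left(d \right)} = \frac{1}{d + \left(2 - \frac{8}{3} + 4 \cdot \frac{2}{3}\right)} = \frac{1}{d + \left(2 - \frac{8}{3} + \frac{8}{3}\right)} = \frac{1}{d + 2} = \frac{1}{2 + d}$)
$\left(-8 + L{\left(h \right)}\right) 119 = \left(-8 + \frac{1}{2 - 12}\right) 119 = \left(-8 + \frac{1}{-10}\right) 119 = \left(-8 - \frac{1}{10}\right) 119 = \left(- \frac{81}{10}\right) 119 = - \frac{9639}{10}$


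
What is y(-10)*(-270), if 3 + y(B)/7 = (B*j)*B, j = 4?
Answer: -750330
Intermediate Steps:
y(B) = -21 + 28*B² (y(B) = -21 + 7*((B*4)*B) = -21 + 7*((4*B)*B) = -21 + 7*(4*B²) = -21 + 28*B²)
y(-10)*(-270) = (-21 + 28*(-10)²)*(-270) = (-21 + 28*100)*(-270) = (-21 + 2800)*(-270) = 2779*(-270) = -750330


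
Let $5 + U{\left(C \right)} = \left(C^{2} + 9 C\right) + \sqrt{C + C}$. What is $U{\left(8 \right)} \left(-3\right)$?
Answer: $-405$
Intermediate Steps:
$U{\left(C \right)} = -5 + C^{2} + 9 C + \sqrt{2} \sqrt{C}$ ($U{\left(C \right)} = -5 + \left(\left(C^{2} + 9 C\right) + \sqrt{C + C}\right) = -5 + \left(\left(C^{2} + 9 C\right) + \sqrt{2 C}\right) = -5 + \left(\left(C^{2} + 9 C\right) + \sqrt{2} \sqrt{C}\right) = -5 + \left(C^{2} + 9 C + \sqrt{2} \sqrt{C}\right) = -5 + C^{2} + 9 C + \sqrt{2} \sqrt{C}$)
$U{\left(8 \right)} \left(-3\right) = \left(-5 + 8^{2} + 9 \cdot 8 + \sqrt{2} \sqrt{8}\right) \left(-3\right) = \left(-5 + 64 + 72 + \sqrt{2} \cdot 2 \sqrt{2}\right) \left(-3\right) = \left(-5 + 64 + 72 + 4\right) \left(-3\right) = 135 \left(-3\right) = -405$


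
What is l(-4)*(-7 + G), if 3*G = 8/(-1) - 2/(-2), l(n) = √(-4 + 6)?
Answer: -28*√2/3 ≈ -13.199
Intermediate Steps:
l(n) = √2
G = -7/3 (G = (8/(-1) - 2/(-2))/3 = (8*(-1) - 2*(-½))/3 = (-8 + 1)/3 = (⅓)*(-7) = -7/3 ≈ -2.3333)
l(-4)*(-7 + G) = √2*(-7 - 7/3) = √2*(-28/3) = -28*√2/3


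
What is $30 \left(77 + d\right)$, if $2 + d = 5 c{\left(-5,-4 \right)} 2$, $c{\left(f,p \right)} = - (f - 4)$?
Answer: $4950$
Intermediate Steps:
$c{\left(f,p \right)} = 4 - f$ ($c{\left(f,p \right)} = - (-4 + f) = 4 - f$)
$d = 88$ ($d = -2 + 5 \left(4 - -5\right) 2 = -2 + 5 \left(4 + 5\right) 2 = -2 + 5 \cdot 9 \cdot 2 = -2 + 45 \cdot 2 = -2 + 90 = 88$)
$30 \left(77 + d\right) = 30 \left(77 + 88\right) = 30 \cdot 165 = 4950$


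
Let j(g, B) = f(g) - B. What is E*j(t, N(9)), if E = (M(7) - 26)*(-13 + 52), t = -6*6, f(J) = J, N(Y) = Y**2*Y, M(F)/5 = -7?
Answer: 1819935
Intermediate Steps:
M(F) = -35 (M(F) = 5*(-7) = -35)
N(Y) = Y**3
t = -36
j(g, B) = g - B
E = -2379 (E = (-35 - 26)*(-13 + 52) = -61*39 = -2379)
E*j(t, N(9)) = -2379*(-36 - 1*9**3) = -2379*(-36 - 1*729) = -2379*(-36 - 729) = -2379*(-765) = 1819935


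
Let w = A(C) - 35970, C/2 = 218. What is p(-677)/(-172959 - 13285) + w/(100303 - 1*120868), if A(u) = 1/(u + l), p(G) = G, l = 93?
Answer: 3551239862621/2026127057940 ≈ 1.7527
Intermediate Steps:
C = 436 (C = 2*218 = 436)
A(u) = 1/(93 + u) (A(u) = 1/(u + 93) = 1/(93 + u))
w = -19028129/529 (w = 1/(93 + 436) - 35970 = 1/529 - 35970 = -19028129/529 ≈ -35970.)
p(-677)/(-172959 - 13285) + w/(100303 - 1*120868) = -677/(-172959 - 13285) - 19028129/(529*(100303 - 1*120868)) = -677/(-186244) - 19028129/(529*(100303 - 120868)) = -677*(-1/186244) - 19028129/529/(-20565) = 677/186244 - 19028129/529*(-1/20565) = 677/186244 + 19028129/10878885 = 3551239862621/2026127057940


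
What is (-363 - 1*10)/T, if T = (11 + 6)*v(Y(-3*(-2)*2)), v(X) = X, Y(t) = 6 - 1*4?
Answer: -373/34 ≈ -10.971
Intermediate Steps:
Y(t) = 2 (Y(t) = 6 - 4 = 2)
T = 34 (T = (11 + 6)*2 = 17*2 = 34)
(-363 - 1*10)/T = (-363 - 1*10)/34 = (-363 - 10)*(1/34) = -373*1/34 = -373/34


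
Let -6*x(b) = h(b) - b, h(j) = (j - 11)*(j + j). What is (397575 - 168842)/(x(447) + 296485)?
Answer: 457466/463191 ≈ 0.98764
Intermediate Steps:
h(j) = 2*j*(-11 + j) (h(j) = (-11 + j)*(2*j) = 2*j*(-11 + j))
x(b) = b/6 - b*(-11 + b)/3 (x(b) = -(2*b*(-11 + b) - b)/6 = -(-b + 2*b*(-11 + b))/6 = b/6 - b*(-11 + b)/3)
(397575 - 168842)/(x(447) + 296485) = (397575 - 168842)/((⅙)*447*(23 - 2*447) + 296485) = 228733/((⅙)*447*(23 - 894) + 296485) = 228733/((⅙)*447*(-871) + 296485) = 228733/(-129779/2 + 296485) = 228733/(463191/2) = 228733*(2/463191) = 457466/463191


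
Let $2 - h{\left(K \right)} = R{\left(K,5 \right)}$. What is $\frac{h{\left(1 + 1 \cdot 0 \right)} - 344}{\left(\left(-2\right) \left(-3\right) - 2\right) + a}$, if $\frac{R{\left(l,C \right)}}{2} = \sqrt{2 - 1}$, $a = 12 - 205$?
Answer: $\frac{344}{189} \approx 1.8201$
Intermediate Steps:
$a = -193$ ($a = 12 - 205 = -193$)
$R{\left(l,C \right)} = 2$ ($R{\left(l,C \right)} = 2 \sqrt{2 - 1} = 2 \sqrt{1} = 2 \cdot 1 = 2$)
$h{\left(K \right)} = 0$ ($h{\left(K \right)} = 2 - 2 = 0$)
$\frac{h{\left(1 + 1 \cdot 0 \right)} - 344}{\left(\left(-2\right) \left(-3\right) - 2\right) + a} = \frac{0 - 344}{\left(\left(-2\right) \left(-3\right) - 2\right) - 193} = - \frac{344}{\left(6 - 2\right) - 193} = - \frac{344}{4 - 193} = - \frac{344}{-189} = \left(-344\right) \left(- \frac{1}{189}\right) = \frac{344}{189}$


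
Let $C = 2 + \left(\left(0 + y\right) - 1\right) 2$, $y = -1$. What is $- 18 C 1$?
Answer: $36$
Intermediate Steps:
$C = -2$ ($C = 2 + \left(\left(0 - 1\right) - 1\right) 2 = 2 + \left(-1 - 1\right) 2 = 2 - 4 = -2$)
$- 18 C 1 = \left(-18\right) \left(-2\right) 1 = 36 \cdot 1 = 36$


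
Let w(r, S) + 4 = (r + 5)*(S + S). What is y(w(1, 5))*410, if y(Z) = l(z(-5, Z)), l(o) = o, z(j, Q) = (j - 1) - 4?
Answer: -4100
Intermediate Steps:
z(j, Q) = -5 + j (z(j, Q) = (-1 + j) - 4 = -5 + j)
w(r, S) = -4 + 2*S*(5 + r) (w(r, S) = -4 + (r + 5)*(S + S) = -4 + (5 + r)*(2*S) = -4 + 2*S*(5 + r))
y(Z) = -10 (y(Z) = -5 - 5 = -10)
y(w(1, 5))*410 = -10*410 = -4100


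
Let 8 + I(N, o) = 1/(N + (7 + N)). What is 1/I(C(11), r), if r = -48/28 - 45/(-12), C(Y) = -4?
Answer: -⅑ ≈ -0.11111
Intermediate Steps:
r = 57/28 (r = -48*1/28 - 45*(-1/12) = -12/7 + 15/4 = 57/28 ≈ 2.0357)
I(N, o) = -8 + 1/(7 + 2*N) (I(N, o) = -8 + 1/(N + (7 + N)) = -8 + 1/(7 + 2*N))
1/I(C(11), r) = 1/((-55 - 16*(-4))/(7 + 2*(-4))) = 1/((-55 + 64)/(7 - 8)) = 1/(9/(-1)) = 1/(-1*9) = 1/(-9) = -⅑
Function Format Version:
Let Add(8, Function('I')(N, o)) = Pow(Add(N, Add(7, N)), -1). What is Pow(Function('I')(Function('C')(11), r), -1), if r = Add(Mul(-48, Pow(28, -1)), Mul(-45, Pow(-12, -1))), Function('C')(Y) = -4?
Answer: Rational(-1, 9) ≈ -0.11111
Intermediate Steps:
r = Rational(57, 28) (r = Add(Mul(-48, Rational(1, 28)), Mul(-45, Rational(-1, 12))) = Add(Rational(-12, 7), Rational(15, 4)) = Rational(57, 28) ≈ 2.0357)
Function('I')(N, o) = Add(-8, Pow(Add(7, Mul(2, N)), -1)) (Function('I')(N, o) = Add(-8, Pow(Add(N, Add(7, N)), -1)) = Add(-8, Pow(Add(7, Mul(2, N)), -1)))
Pow(Function('I')(Function('C')(11), r), -1) = Pow(Mul(Pow(Add(7, Mul(2, -4)), -1), Add(-55, Mul(-16, -4))), -1) = Pow(Mul(Pow(Add(7, -8), -1), Add(-55, 64)), -1) = Pow(Mul(Pow(-1, -1), 9), -1) = Pow(Mul(-1, 9), -1) = Pow(-9, -1) = Rational(-1, 9)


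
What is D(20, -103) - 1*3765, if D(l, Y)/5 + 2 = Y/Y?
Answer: -3770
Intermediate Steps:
D(l, Y) = -5 (D(l, Y) = -10 + 5*(Y/Y) = -10 + 5*1 = -10 + 5 = -5)
D(20, -103) - 1*3765 = -5 - 1*3765 = -5 - 3765 = -3770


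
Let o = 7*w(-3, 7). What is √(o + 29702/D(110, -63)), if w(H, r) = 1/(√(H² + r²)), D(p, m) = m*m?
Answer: √(99917528 + 1611414*√58)/3654 ≈ 2.8987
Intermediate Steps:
D(p, m) = m²
w(H, r) = (H² + r²)^(-½)
o = 7*√58/58 (o = 7/√((-3)² + 7²) = 7/√(9 + 49) = 7/√58 = 7*(√58/58) = 7*√58/58 ≈ 0.91914)
√(o + 29702/D(110, -63)) = √(7*√58/58 + 29702/((-63)²)) = √(7*√58/58 + 29702/3969) = √(29702/3969 + 7*√58/58)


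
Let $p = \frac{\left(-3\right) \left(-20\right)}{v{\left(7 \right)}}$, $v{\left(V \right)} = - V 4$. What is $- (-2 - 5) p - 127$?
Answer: $-142$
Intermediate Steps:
$v{\left(V \right)} = - 4 V$
$p = - \frac{15}{7}$ ($p = \frac{\left(-3\right) \left(-20\right)}{\left(-4\right) 7} = \frac{60}{-28} = 60 \left(- \frac{1}{28}\right) = - \frac{15}{7} \approx -2.1429$)
$- (-2 - 5) p - 127 = - (-2 - 5) \left(- \frac{15}{7}\right) - 127 = \left(-1\right) \left(-7\right) \left(- \frac{15}{7}\right) - 127 = 7 \left(- \frac{15}{7}\right) - 127 = -15 - 127 = -142$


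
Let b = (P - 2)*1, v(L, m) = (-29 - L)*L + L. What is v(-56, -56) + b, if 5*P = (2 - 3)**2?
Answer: -7849/5 ≈ -1569.8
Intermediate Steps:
P = 1/5 (P = (2 - 3)**2/5 = (1/5)*(-1)**2 = (1/5)*1 = 1/5 ≈ 0.20000)
v(L, m) = L + L*(-29 - L) (v(L, m) = L*(-29 - L) + L = L + L*(-29 - L))
b = -9/5 (b = (1/5 - 2)*1 = -9/5*1 = -9/5 ≈ -1.8000)
v(-56, -56) + b = -1*(-56)*(28 - 56) - 9/5 = -1*(-56)*(-28) - 9/5 = -1568 - 9/5 = -7849/5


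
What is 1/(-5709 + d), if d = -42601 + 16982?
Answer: -1/31328 ≈ -3.1920e-5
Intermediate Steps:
d = -25619
1/(-5709 + d) = 1/(-5709 - 25619) = 1/(-31328) = -1/31328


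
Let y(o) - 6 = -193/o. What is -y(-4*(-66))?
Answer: -1391/264 ≈ -5.2689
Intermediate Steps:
y(o) = 6 - 193/o
-y(-4*(-66)) = -(6 - 193/((-4*(-66)))) = -(6 - 193/264) = -1*1391/264 = -1391/264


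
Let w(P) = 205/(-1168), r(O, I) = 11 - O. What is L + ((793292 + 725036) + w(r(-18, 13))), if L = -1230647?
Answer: 336011203/1168 ≈ 2.8768e+5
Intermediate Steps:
w(P) = -205/1168 (w(P) = 205*(-1/1168) = -205/1168)
L + ((793292 + 725036) + w(r(-18, 13))) = -1230647 + ((793292 + 725036) - 205/1168) = -1230647 + (1518328 - 205/1168) = -1230647 + 1773406899/1168 = 336011203/1168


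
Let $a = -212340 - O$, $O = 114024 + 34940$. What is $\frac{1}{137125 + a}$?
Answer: $- \frac{1}{224179} \approx -4.4607 \cdot 10^{-6}$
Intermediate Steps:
$O = 148964$
$a = -361304$ ($a = -212340 - 148964 = -361304$)
$\frac{1}{137125 + a} = \frac{1}{137125 - 361304} = \frac{1}{-224179} = - \frac{1}{224179}$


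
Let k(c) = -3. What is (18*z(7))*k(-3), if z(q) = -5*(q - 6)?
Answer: 270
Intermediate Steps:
z(q) = 30 - 5*q (z(q) = -5*(-6 + q) = 30 - 5*q)
(18*z(7))*k(-3) = (18*(30 - 5*7))*(-3) = (18*(30 - 35))*(-3) = (18*(-5))*(-3) = -90*(-3) = 270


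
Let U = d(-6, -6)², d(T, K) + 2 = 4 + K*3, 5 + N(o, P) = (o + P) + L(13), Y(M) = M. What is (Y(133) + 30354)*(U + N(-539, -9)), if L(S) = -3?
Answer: -9146100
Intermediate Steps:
N(o, P) = -8 + P + o (N(o, P) = -5 + ((o + P) - 3) = -5 + ((P + o) - 3) = -5 + (-3 + P + o) = -8 + P + o)
d(T, K) = 2 + 3*K (d(T, K) = -2 + (4 + K*3) = -2 + (4 + 3*K) = 2 + 3*K)
U = 256 (U = (2 + 3*(-6))² = (2 - 18)² = (-16)² = 256)
(Y(133) + 30354)*(U + N(-539, -9)) = (133 + 30354)*(256 + (-8 - 9 - 539)) = 30487*(256 - 556) = 30487*(-300) = -9146100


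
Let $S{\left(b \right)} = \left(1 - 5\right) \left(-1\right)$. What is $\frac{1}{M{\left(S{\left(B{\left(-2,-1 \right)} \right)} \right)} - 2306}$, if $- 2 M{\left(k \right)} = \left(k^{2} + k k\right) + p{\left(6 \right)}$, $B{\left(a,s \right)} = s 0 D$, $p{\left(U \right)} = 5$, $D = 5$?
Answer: $- \frac{2}{4649} \approx -0.0004302$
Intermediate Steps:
$B{\left(a,s \right)} = 0$ ($B{\left(a,s \right)} = s 0 \cdot 5 = 0 \cdot 5 = 0$)
$S{\left(b \right)} = 4$ ($S{\left(b \right)} = \left(-4\right) \left(-1\right) = 4$)
$M{\left(k \right)} = - \frac{5}{2} - k^{2}$ ($M{\left(k \right)} = - \frac{\left(k^{2} + k k\right) + 5}{2} = - \frac{\left(k^{2} + k^{2}\right) + 5}{2} = - \frac{2 k^{2} + 5}{2} = - \frac{5 + 2 k^{2}}{2} = - \frac{5}{2} - k^{2}$)
$\frac{1}{M{\left(S{\left(B{\left(-2,-1 \right)} \right)} \right)} - 2306} = \frac{1}{\left(- \frac{5}{2} - 4^{2}\right) - 2306} = \frac{1}{\left(- \frac{5}{2} - 16\right) - 2306} = \frac{1}{- \frac{37}{2} - 2306} = \frac{1}{- \frac{4649}{2}} = - \frac{2}{4649}$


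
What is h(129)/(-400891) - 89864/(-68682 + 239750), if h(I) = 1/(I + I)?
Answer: -2323655681915/4423385592426 ≈ -0.52531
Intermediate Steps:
h(I) = 1/(2*I)
h(129)/(-400891) - 89864/(-68682 + 239750) = ((1/2)/129)/(-400891) - 89864/(-68682 + 239750) = ((1/2)*(1/129))*(-1/400891) - 89864/171068 = (1/258)*(-1/400891) - 89864*1/171068 = -1/103429878 - 22466/42767 = -2323655681915/4423385592426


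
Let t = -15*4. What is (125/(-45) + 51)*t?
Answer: -8680/3 ≈ -2893.3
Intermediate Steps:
t = -60
(125/(-45) + 51)*t = (125/(-45) + 51)*(-60) = (125*(-1/45) + 51)*(-60) = (-25/9 + 51)*(-60) = (434/9)*(-60) = -8680/3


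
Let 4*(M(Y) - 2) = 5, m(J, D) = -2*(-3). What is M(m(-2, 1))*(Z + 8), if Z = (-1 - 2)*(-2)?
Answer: 91/2 ≈ 45.500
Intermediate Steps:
m(J, D) = 6
M(Y) = 13/4 (M(Y) = 2 + (¼)*5 = 2 + 5/4 = 13/4)
Z = 6 (Z = -3*(-2) = 6)
M(m(-2, 1))*(Z + 8) = 13*(6 + 8)/4 = (13/4)*14 = 91/2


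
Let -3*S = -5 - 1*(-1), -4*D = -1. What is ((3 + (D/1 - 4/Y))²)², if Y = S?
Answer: 1/256 ≈ 0.0039063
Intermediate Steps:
D = ¼ (D = -¼*(-1) = ¼ ≈ 0.25000)
S = 4/3 (S = -(-5 - 1*(-1))/3 = -(-5 + 1)/3 = -⅓*(-4) = 4/3 ≈ 1.3333)
Y = 4/3 ≈ 1.3333
((3 + (D/1 - 4/Y))²)² = ((3 + ((¼)/1 - 4/4/3))²)² = ((3 + ((¼)*1 - 4*¾))²)² = ((3 + (¼ - 3))²)² = ((3 - 11/4)²)² = ((¼)²)² = (1/16)² = 1/256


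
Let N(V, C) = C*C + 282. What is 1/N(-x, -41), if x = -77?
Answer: 1/1963 ≈ 0.00050942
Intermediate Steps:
N(V, C) = 282 + C**2 (N(V, C) = C**2 + 282 = 282 + C**2)
1/N(-x, -41) = 1/(282 + (-41)**2) = 1/(282 + 1681) = 1/1963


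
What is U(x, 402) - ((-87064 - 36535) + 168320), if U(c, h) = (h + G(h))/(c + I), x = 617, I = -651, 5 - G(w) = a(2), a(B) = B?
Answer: -1520919/34 ≈ -44733.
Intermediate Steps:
G(w) = 3 (G(w) = 5 - 1*2 = 5 - 2 = 3)
U(c, h) = (3 + h)/(-651 + c) (U(c, h) = (h + 3)/(c - 651) = (3 + h)/(-651 + c))
U(x, 402) - ((-87064 - 36535) + 168320) = (3 + 402)/(-651 + 617) - ((-87064 - 36535) + 168320) = 405/(-34) - (-123599 + 168320) = -1/34*405 - 1*44721 = -405/34 - 44721 = -1520919/34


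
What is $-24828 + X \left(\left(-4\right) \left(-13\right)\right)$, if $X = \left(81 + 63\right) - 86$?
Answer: $-21812$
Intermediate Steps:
$X = 58$ ($X = 144 - 86 = 58$)
$-24828 + X \left(\left(-4\right) \left(-13\right)\right) = -24828 + 58 \left(\left(-4\right) \left(-13\right)\right) = -24828 + 58 \cdot 52 = -24828 + 3016 = -21812$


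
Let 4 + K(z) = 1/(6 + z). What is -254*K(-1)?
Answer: 4826/5 ≈ 965.20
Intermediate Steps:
K(z) = -4 + 1/(6 + z)
-254*K(-1) = -254*(-23 - 4*(-1))/(6 - 1) = -254*(-23 + 4)/5 = -254*(-19)/5 = -254*(-19/5) = 4826/5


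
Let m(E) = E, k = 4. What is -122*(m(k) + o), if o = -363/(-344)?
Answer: -106079/172 ≈ -616.74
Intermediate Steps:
o = 363/344 (o = -363*(-1/344) = 363/344 ≈ 1.0552)
-122*(m(k) + o) = -122*(4 + 363/344) = -122*1739/344 = -106079/172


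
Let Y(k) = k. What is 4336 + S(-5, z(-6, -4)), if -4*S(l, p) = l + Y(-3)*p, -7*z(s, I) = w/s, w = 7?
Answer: 34699/8 ≈ 4337.4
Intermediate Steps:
z(s, I) = -1/s
S(l, p) = -l/4 + 3*p/4 (S(l, p) = -(l - 3*p)/4 = -l/4 + 3*p/4)
4336 + S(-5, z(-6, -4)) = 4336 + (-¼*(-5) + 3*(-1/(-6))/4) = 4336 + (5/4 + 3*(-1*(-⅙))/4) = 4336 + (5/4 + (¾)*(⅙)) = 4336 + (5/4 + ⅛) = 4336 + 11/8 = 34699/8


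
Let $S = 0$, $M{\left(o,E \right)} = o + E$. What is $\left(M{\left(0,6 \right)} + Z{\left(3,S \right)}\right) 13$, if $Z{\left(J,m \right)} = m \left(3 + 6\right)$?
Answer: $78$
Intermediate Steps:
$M{\left(o,E \right)} = E + o$
$Z{\left(J,m \right)} = 9 m$ ($Z{\left(J,m \right)} = m 9 = 9 m$)
$\left(M{\left(0,6 \right)} + Z{\left(3,S \right)}\right) 13 = \left(\left(6 + 0\right) + 9 \cdot 0\right) 13 = \left(6 + 0\right) 13 = 6 \cdot 13 = 78$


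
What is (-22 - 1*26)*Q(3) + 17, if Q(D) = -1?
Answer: 65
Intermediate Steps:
(-22 - 1*26)*Q(3) + 17 = (-22 - 1*26)*(-1) + 17 = (-22 - 26)*(-1) + 17 = -48*(-1) + 17 = 48 + 17 = 65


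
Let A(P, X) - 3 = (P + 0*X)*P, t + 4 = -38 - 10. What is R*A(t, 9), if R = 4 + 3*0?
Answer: 10828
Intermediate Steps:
t = -52 (t = -4 + (-38 - 10) = -4 - 48 = -52)
A(P, X) = 3 + P² (A(P, X) = 3 + (P + 0*X)*P = 3 + (P + 0)*P = 3 + P*P = 3 + P²)
R = 4 (R = 4 + 0 = 4)
R*A(t, 9) = 4*(3 + (-52)²) = 4*(3 + 2704) = 4*2707 = 10828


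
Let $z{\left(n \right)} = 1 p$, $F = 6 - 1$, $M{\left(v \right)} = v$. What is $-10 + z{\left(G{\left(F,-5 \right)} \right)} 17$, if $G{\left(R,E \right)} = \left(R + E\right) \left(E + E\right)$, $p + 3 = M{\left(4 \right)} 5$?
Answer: $279$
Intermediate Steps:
$F = 5$
$p = 17$ ($p = -3 + 4 \cdot 5 = -3 + 20 = 17$)
$G{\left(R,E \right)} = 2 E \left(E + R\right)$ ($G{\left(R,E \right)} = \left(E + R\right) 2 E = 2 E \left(E + R\right)$)
$z{\left(n \right)} = 17$ ($z{\left(n \right)} = 1 \cdot 17 = 17$)
$-10 + z{\left(G{\left(F,-5 \right)} \right)} 17 = -10 + 17 \cdot 17 = -10 + 289 = 279$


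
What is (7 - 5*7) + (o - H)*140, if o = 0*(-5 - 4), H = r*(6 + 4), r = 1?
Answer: -1428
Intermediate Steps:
H = 10 (H = 1*(6 + 4) = 1*10 = 10)
o = 0 (o = 0*(-9) = 0)
(7 - 5*7) + (o - H)*140 = (7 - 5*7) + (0 - 1*10)*140 = (7 - 35) + (0 - 10)*140 = -28 - 10*140 = -28 - 1400 = -1428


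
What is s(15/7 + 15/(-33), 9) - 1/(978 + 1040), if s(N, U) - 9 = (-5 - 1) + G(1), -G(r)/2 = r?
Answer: 2017/2018 ≈ 0.99950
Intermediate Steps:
G(r) = -2*r
s(N, U) = 1 (s(N, U) = 9 + ((-5 - 1) - 2*1) = 9 + (-6 - 2) = 9 - 8 = 1)
s(15/7 + 15/(-33), 9) - 1/(978 + 1040) = 1 - 1/(978 + 1040) = 1 - 1/2018 = 2017/2018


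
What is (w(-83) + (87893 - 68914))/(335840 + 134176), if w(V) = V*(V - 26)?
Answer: 519/8704 ≈ 0.059628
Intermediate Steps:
w(V) = V*(-26 + V)
(w(-83) + (87893 - 68914))/(335840 + 134176) = (-83*(-26 - 83) + (87893 - 68914))/(335840 + 134176) = (-83*(-109) + 18979)/470016 = (9047 + 18979)*(1/470016) = 28026*(1/470016) = 519/8704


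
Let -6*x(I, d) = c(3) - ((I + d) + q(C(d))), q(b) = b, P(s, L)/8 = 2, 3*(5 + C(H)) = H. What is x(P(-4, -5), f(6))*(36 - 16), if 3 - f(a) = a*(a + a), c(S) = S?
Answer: -280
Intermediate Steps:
C(H) = -5 + H/3
P(s, L) = 16 (P(s, L) = 8*2 = 16)
f(a) = 3 - 2*a² (f(a) = 3 - a*(a + a) = 3 - a*2*a = 3 - 2*a²)
x(I, d) = -4/3 + I/6 + 2*d/9 (x(I, d) = -(3 - ((I + d) + (-5 + d/3)))/6 = -(3 - (-5 + I + 4*d/3))/6 = -(3 + (5 - I - 4*d/3))/6 = -(8 - I - 4*d/3)/6 = -4/3 + I/6 + 2*d/9)
x(P(-4, -5), f(6))*(36 - 16) = (-4/3 + (⅙)*16 + 2*(3 - 2*6²)/9)*(36 - 16) = (-4/3 + 8/3 + 2*(3 - 2*36)/9)*20 = (-4/3 + 8/3 + 2*(3 - 72)/9)*20 = (-4/3 + 8/3 + (2/9)*(-69))*20 = (-4/3 + 8/3 - 46/3)*20 = -14*20 = -280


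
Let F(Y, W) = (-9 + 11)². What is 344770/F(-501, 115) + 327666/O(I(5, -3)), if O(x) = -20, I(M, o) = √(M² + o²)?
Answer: 349046/5 ≈ 69809.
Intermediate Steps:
F(Y, W) = 4 (F(Y, W) = 2² = 4)
344770/F(-501, 115) + 327666/O(I(5, -3)) = 344770/4 + 327666/(-20) = 344770*(¼) + 327666*(-1/20) = 172385/2 - 163833/10 = 349046/5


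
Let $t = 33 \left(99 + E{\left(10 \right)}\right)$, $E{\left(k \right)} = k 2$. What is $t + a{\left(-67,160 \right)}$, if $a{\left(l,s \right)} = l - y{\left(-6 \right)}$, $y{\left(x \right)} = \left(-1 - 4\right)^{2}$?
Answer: $3835$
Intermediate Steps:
$E{\left(k \right)} = 2 k$
$t = 3927$ ($t = 33 \left(99 + 2 \cdot 10\right) = 33 \left(99 + 20\right) = 33 \cdot 119 = 3927$)
$y{\left(x \right)} = 25$ ($y{\left(x \right)} = \left(-5\right)^{2} = 25$)
$a{\left(l,s \right)} = -25 + l$ ($a{\left(l,s \right)} = l - 25 = -25 + l$)
$t + a{\left(-67,160 \right)} = 3927 - 92 = 3835$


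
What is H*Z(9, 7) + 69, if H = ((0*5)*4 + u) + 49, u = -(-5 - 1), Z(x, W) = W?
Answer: 454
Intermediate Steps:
u = 6 (u = -1*(-6) = 6)
H = 55 (H = ((0*5)*4 + 6) + 49 = (0*4 + 6) + 49 = (0 + 6) + 49 = 6 + 49 = 55)
H*Z(9, 7) + 69 = 55*7 + 69 = 385 + 69 = 454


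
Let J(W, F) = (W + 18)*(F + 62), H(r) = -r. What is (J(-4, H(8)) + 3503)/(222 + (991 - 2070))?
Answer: -4259/857 ≈ -4.9697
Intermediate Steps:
J(W, F) = (18 + W)*(62 + F)
(J(-4, H(8)) + 3503)/(222 + (991 - 2070)) = ((1116 + 18*(-1*8) + 62*(-4) - 1*8*(-4)) + 3503)/(222 + (991 - 2070)) = ((1116 + 18*(-8) - 248 - 8*(-4)) + 3503)/(222 - 1079) = ((1116 - 144 - 248 + 32) + 3503)/(-857) = (756 + 3503)*(-1/857) = 4259*(-1/857) = -4259/857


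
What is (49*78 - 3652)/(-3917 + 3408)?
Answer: -170/509 ≈ -0.33399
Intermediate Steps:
(49*78 - 3652)/(-3917 + 3408) = (3822 - 3652)/(-509) = 170*(-1/509) = -170/509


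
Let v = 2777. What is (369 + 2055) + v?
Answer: 5201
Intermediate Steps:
(369 + 2055) + v = (369 + 2055) + 2777 = 2424 + 2777 = 5201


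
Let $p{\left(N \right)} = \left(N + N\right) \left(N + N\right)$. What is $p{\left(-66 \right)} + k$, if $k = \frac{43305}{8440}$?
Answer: $\frac{29420373}{1688} \approx 17429.0$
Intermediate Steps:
$p{\left(N \right)} = 4 N^{2}$ ($p{\left(N \right)} = 2 N 2 N = 4 N^{2}$)
$k = \frac{8661}{1688}$ ($k = 43305 \cdot \frac{1}{8440} = \frac{8661}{1688} \approx 5.1309$)
$p{\left(-66 \right)} + k = 4 \left(-66\right)^{2} + \frac{8661}{1688} = 4 \cdot 4356 + \frac{8661}{1688} = 17424 + \frac{8661}{1688} = \frac{29420373}{1688}$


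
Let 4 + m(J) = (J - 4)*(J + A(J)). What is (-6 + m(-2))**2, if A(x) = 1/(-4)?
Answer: 49/4 ≈ 12.250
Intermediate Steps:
A(x) = -1/4
m(J) = -4 + (-4 + J)*(-1/4 + J) (m(J) = -4 + (J - 4)*(J - 1/4) = -4 + (-4 + J)*(-1/4 + J))
(-6 + m(-2))**2 = (-6 + (-3 + (-2)**2 - 17/4*(-2)))**2 = (-6 + (-3 + 4 + 17/2))**2 = (-6 + 19/2)**2 = (7/2)**2 = 49/4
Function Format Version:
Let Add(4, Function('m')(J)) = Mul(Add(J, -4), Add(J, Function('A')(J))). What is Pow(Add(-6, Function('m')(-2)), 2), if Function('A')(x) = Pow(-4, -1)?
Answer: Rational(49, 4) ≈ 12.250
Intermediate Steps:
Function('A')(x) = Rational(-1, 4)
Function('m')(J) = Add(-4, Mul(Add(-4, J), Add(Rational(-1, 4), J))) (Function('m')(J) = Add(-4, Mul(Add(J, -4), Add(J, Rational(-1, 4)))) = Add(-4, Mul(Add(-4, J), Add(Rational(-1, 4), J))))
Pow(Add(-6, Function('m')(-2)), 2) = Pow(Add(-6, Add(-3, Pow(-2, 2), Mul(Rational(-17, 4), -2))), 2) = Pow(Add(-6, Add(-3, 4, Rational(17, 2))), 2) = Pow(Add(-6, Rational(19, 2)), 2) = Pow(Rational(7, 2), 2) = Rational(49, 4)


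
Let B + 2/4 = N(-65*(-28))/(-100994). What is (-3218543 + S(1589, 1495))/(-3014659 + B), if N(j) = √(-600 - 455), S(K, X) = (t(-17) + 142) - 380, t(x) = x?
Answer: 24743614719260397830529/23174356756080434775476 - 81269821303*I*√1055/23174356756080434775476 ≈ 1.0677 - 1.1391e-10*I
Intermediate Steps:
S(K, X) = -255 (S(K, X) = (-17 + 142) - 380 = 125 - 380 = -255)
N(j) = I*√1055 (N(j) = √(-1055) = I*√1055)
B = -½ - I*√1055/100994 (B = -½ + (I*√1055)/(-100994) = -½ + (I*√1055)*(-1/100994) = -½ - I*√1055/100994 ≈ -0.5 - 0.00032161*I)
(-3218543 + S(1589, 1495))/(-3014659 + B) = (-3218543 - 255)/(-3014659 + (-½ - I*√1055/100994)) = -3218798/(-6029319/2 - I*√1055/100994)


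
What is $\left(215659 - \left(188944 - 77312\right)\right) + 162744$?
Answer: $266771$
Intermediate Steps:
$\left(215659 - \left(188944 - 77312\right)\right) + 162744 = \left(215659 - 111632\right) + 162744 = 104027 + 162744 = 266771$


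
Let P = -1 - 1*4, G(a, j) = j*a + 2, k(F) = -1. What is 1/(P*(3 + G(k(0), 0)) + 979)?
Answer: 1/954 ≈ 0.0010482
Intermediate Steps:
G(a, j) = 2 + a*j (G(a, j) = a*j + 2 = 2 + a*j)
P = -5 (P = -1 - 4 = -5)
1/(P*(3 + G(k(0), 0)) + 979) = 1/(-5*(3 + (2 - 1*0)) + 979) = 1/(-5*(3 + (2 + 0)) + 979) = 1/(-5*(3 + 2) + 979) = 1/(-5*5 + 979) = 1/(-25 + 979) = 1/954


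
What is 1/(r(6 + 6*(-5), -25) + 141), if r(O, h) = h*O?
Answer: 1/741 ≈ 0.0013495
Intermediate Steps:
r(O, h) = O*h
1/(r(6 + 6*(-5), -25) + 141) = 1/((6 + 6*(-5))*(-25) + 141) = 1/((6 - 30)*(-25) + 141) = 1/(-24*(-25) + 141) = 1/(600 + 141) = 1/741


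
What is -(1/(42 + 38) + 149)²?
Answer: -142110241/6400 ≈ -22205.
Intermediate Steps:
-(1/(42 + 38) + 149)² = -(1/80 + 149)² = -(11921/80)² = -1*142110241/6400 = -142110241/6400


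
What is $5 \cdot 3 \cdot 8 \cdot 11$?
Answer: $1320$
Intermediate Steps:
$5 \cdot 3 \cdot 8 \cdot 11 = 15 \cdot 8 \cdot 11 = 120 \cdot 11 = 1320$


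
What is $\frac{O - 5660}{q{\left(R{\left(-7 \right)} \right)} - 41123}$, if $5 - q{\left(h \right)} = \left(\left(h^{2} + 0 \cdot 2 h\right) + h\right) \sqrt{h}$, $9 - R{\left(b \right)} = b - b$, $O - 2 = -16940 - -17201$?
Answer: $\frac{1799}{13796} \approx 0.1304$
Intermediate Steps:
$O = 263$ ($O = 2 - -261 = 2 + \left(-16940 + 17201\right) = 2 + 261 = 263$)
$R{\left(b \right)} = 9$ ($R{\left(b \right)} = 9 - \left(b - b\right) = 9 - 0 = 9 + 0 = 9$)
$q{\left(h \right)} = 5 - \sqrt{h} \left(h + h^{2}\right)$ ($q{\left(h \right)} = 5 - \left(\left(h^{2} + 0 \cdot 2 h\right) + h\right) \sqrt{h} = 5 - \left(\left(h^{2} + 0 h\right) + h\right) \sqrt{h} = 5 - \left(\left(h^{2} + 0\right) + h\right) \sqrt{h} = 5 - \left(h^{2} + h\right) \sqrt{h} = 5 - \left(h + h^{2}\right) \sqrt{h} = 5 - \sqrt{h} \left(h + h^{2}\right)$)
$\frac{O - 5660}{q{\left(R{\left(-7 \right)} \right)} - 41123} = \frac{263 - 5660}{\left(5 - 9^{\frac{3}{2}} - 9^{\frac{5}{2}}\right) - 41123} = - \frac{5397}{\left(5 - 27 - 243\right) - 41123} = - \frac{5397}{-265 - 41123} = - \frac{5397}{-41388} = \left(-5397\right) \left(- \frac{1}{41388}\right) = \frac{1799}{13796}$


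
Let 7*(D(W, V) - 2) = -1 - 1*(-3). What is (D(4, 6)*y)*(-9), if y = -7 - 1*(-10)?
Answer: -432/7 ≈ -61.714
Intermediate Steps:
D(W, V) = 16/7 (D(W, V) = 2 + (-1 - 1*(-3))/7 = 2 + (-1 + 3)/7 = 2 + (1/7)*2 = 2 + 2/7 = 16/7)
y = 3 (y = -7 + 10 = 3)
(D(4, 6)*y)*(-9) = ((16/7)*3)*(-9) = (48/7)*(-9) = -432/7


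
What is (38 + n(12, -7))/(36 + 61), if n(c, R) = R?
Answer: 31/97 ≈ 0.31959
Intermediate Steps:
(38 + n(12, -7))/(36 + 61) = (38 - 7)/(36 + 61) = 31/97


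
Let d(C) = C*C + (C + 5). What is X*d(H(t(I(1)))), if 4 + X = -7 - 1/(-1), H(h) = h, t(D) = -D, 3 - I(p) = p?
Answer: -70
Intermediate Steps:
I(p) = 3 - p
d(C) = 5 + C + C² (d(C) = C² + (5 + C) = 5 + C + C²)
X = -10 (X = -4 + (-7 - 1/(-1)) = -4 + (-7 - 1*(-1)) = -4 + (-7 + 1) = -4 - 6 = -10)
X*d(H(t(I(1)))) = -10*(5 - (3 - 1*1) + (-(3 - 1*1))²) = -10*(5 - (3 - 1) + (-(3 - 1))²) = -10*(5 - 1*2 + (-1*2)²) = -10*(5 - 2 + (-2)²) = -10*(5 - 2 + 4) = -10*7 = -70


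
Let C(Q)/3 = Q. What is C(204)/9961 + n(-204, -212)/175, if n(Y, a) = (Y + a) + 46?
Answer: -14606/7115 ≈ -2.0528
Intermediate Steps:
C(Q) = 3*Q
n(Y, a) = 46 + Y + a
C(204)/9961 + n(-204, -212)/175 = (3*204)/9961 + (46 - 204 - 212)/175 = 612*(1/9961) - 370*1/175 = 612/9961 - 74/35 = -14606/7115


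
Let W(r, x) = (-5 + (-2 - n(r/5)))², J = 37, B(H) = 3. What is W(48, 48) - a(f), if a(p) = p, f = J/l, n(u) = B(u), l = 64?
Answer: 6363/64 ≈ 99.422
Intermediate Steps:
n(u) = 3
W(r, x) = 100 (W(r, x) = (-5 + (-2 - 1*3))² = (-5 + (-2 - 3))² = (-5 - 5)² = (-10)² = 100)
f = 37/64 ≈ 0.57813
W(48, 48) - a(f) = 100 - 1*37/64 = 100 - 37/64 = 6363/64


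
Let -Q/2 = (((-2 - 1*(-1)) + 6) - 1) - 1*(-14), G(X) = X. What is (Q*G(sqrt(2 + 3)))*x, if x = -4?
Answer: 144*sqrt(5) ≈ 321.99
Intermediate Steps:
Q = -36 (Q = -2*((((-2 - 1*(-1)) + 6) - 1) - 1*(-14)) = -2*((((-2 + 1) + 6) - 1) + 14) = -2*(((-1 + 6) - 1) + 14) = -2*((5 - 1) + 14) = -2*(4 + 14) = -2*18 = -36)
(Q*G(sqrt(2 + 3)))*x = -36*sqrt(2 + 3)*(-4) = -36*sqrt(5)*(-4) = 144*sqrt(5)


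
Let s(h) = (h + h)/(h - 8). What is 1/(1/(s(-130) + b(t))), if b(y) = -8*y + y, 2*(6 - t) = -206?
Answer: -52517/69 ≈ -761.12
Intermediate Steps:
t = 109 (t = 6 - ½*(-206) = 6 + 103 = 109)
b(y) = -7*y
s(h) = 2*h/(-8 + h) (s(h) = (2*h)/(-8 + h) = 2*h/(-8 + h))
1/(1/(s(-130) + b(t))) = 1/(1/(2*(-130)/(-8 - 130) - 7*109)) = 1/(1/(2*(-130)/(-138) - 763)) = 1/(1/(2*(-130)*(-1/138) - 763)) = 1/(1/(130/69 - 763)) = 1/(1/(-52517/69)) = 1/(-69/52517) = -52517/69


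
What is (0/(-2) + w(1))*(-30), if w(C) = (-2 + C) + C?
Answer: 0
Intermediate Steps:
w(C) = -2 + 2*C
(0/(-2) + w(1))*(-30) = (0/(-2) + (-2 + 2*1))*(-30) = (0*(-½) + (-2 + 2))*(-30) = (0 + 0)*(-30) = 0*(-30) = 0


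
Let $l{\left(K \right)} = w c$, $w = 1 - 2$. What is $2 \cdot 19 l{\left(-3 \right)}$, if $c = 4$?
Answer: $-152$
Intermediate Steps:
$w = -1$ ($w = 1 - 2 = -1$)
$l{\left(K \right)} = -4$ ($l{\left(K \right)} = \left(-1\right) 4 = -4$)
$2 \cdot 19 l{\left(-3 \right)} = 2 \cdot 19 \left(-4\right) = 38 \left(-4\right) = -152$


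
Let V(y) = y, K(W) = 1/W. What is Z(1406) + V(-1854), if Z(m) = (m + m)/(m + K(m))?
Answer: -3661102126/1976837 ≈ -1852.0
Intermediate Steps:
Z(m) = 2*m/(m + 1/m) (Z(m) = (m + m)/(m + 1/m) = (2*m)/(m + 1/m) = 2*m/(m + 1/m))
Z(1406) + V(-1854) = 2*1406²/(1 + 1406²) - 1854 = 2*1976836/(1 + 1976836) - 1854 = 2*1976836/1976837 - 1854 = 2*1976836*(1/1976837) - 1854 = 3953672/1976837 - 1854 = -3661102126/1976837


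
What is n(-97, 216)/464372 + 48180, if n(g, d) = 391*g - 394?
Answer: 22373404639/464372 ≈ 48180.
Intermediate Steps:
n(g, d) = -394 + 391*g
n(-97, 216)/464372 + 48180 = (-394 + 391*(-97))/464372 + 48180 = (-394 - 37927)*(1/464372) + 48180 = -38321*1/464372 + 48180 = -38321/464372 + 48180 = 22373404639/464372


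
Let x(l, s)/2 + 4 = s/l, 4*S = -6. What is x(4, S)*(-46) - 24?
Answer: 757/2 ≈ 378.50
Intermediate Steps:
S = -3/2 (S = (¼)*(-6) = -3/2 ≈ -1.5000)
x(l, s) = -8 + 2*s/l (x(l, s) = -8 + 2*(s/l) = -8 + 2*s/l)
x(4, S)*(-46) - 24 = (-8 + 2*(-3/2)/4)*(-46) - 24 = (-8 + 2*(-3/2)*(¼))*(-46) - 24 = (-8 - ¾)*(-46) - 24 = -35/4*(-46) - 24 = 805/2 - 24 = 757/2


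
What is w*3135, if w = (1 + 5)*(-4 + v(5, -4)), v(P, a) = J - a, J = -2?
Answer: -37620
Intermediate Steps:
v(P, a) = -2 - a
w = -12 (w = (1 + 5)*(-4 + (-2 - 1*(-4))) = 6*(-4 + (-2 + 4)) = 6*(-4 + 2) = 6*(-2) = -12)
w*3135 = -12*3135 = -37620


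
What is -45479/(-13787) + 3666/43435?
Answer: 119171971/35225785 ≈ 3.3831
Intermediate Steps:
-45479/(-13787) + 3666/43435 = -45479*(-1/13787) + 3666*(1/43435) = 45479/13787 + 3666/43435 = 119171971/35225785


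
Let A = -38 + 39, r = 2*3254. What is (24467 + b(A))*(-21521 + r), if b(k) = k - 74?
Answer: -366227122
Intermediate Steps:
r = 6508
A = 1
b(k) = -74 + k
(24467 + b(A))*(-21521 + r) = (24467 + (-74 + 1))*(-21521 + 6508) = (24467 - 73)*(-15013) = 24394*(-15013) = -366227122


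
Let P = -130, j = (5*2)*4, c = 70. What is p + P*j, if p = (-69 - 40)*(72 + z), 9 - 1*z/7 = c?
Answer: 33495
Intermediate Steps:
z = -427 (z = 63 - 7*70 = 63 - 490 = -427)
j = 40 (j = 10*4 = 40)
p = 38695 (p = (-69 - 40)*(72 - 427) = -109*(-355) = 38695)
p + P*j = 38695 - 130*40 = 38695 - 5200 = 33495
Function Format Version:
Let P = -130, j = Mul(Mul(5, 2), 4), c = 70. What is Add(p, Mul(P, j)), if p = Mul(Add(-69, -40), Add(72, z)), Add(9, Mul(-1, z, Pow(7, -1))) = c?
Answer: 33495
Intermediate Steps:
z = -427 (z = Add(63, Mul(-7, 70)) = Add(63, -490) = -427)
j = 40 (j = Mul(10, 4) = 40)
p = 38695 (p = Mul(Add(-69, -40), Add(72, -427)) = Mul(-109, -355) = 38695)
Add(p, Mul(P, j)) = Add(38695, Mul(-130, 40)) = Add(38695, -5200) = 33495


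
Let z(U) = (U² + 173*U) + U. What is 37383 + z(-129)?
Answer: 31578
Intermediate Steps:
z(U) = U² + 174*U
37383 + z(-129) = 37383 - 129*(174 - 129) = 37383 - 129*45 = 37383 - 5805 = 31578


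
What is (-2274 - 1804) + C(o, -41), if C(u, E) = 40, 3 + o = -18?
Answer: -4038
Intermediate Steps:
o = -21 (o = -3 - 18 = -21)
(-2274 - 1804) + C(o, -41) = (-2274 - 1804) + 40 = -4078 + 40 = -4038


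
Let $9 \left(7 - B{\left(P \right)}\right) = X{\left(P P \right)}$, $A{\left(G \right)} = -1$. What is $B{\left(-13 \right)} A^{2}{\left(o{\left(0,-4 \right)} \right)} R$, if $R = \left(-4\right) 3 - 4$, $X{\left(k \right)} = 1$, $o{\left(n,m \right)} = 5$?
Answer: $- \frac{992}{9} \approx -110.22$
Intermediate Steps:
$R = -16$ ($R = -12 - 4 = -16$)
$B{\left(P \right)} = \frac{62}{9}$ ($B{\left(P \right)} = 7 - \frac{1}{9} = \frac{62}{9}$)
$B{\left(-13 \right)} A^{2}{\left(o{\left(0,-4 \right)} \right)} R = \frac{62 \left(-1\right)^{2}}{9} \left(-16\right) = \frac{62}{9} \cdot 1 \left(-16\right) = \frac{62}{9} \left(-16\right) = - \frac{992}{9}$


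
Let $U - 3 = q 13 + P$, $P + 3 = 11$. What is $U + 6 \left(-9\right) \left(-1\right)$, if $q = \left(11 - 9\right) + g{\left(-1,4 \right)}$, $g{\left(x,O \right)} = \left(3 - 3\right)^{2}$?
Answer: $91$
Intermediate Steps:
$P = 8$ ($P = -3 + 11 = 8$)
$g{\left(x,O \right)} = 0$ ($g{\left(x,O \right)} = 0^{2} = 0$)
$q = 2$ ($q = \left(11 - 9\right) + 0 = 2 + 0 = 2$)
$U = 37$ ($U = 3 + \left(2 \cdot 13 + 8\right) = 3 + \left(26 + 8\right) = 3 + 34 = 37$)
$U + 6 \left(-9\right) \left(-1\right) = 37 + 6 \left(-9\right) \left(-1\right) = 37 - -54 = 37 + 54 = 91$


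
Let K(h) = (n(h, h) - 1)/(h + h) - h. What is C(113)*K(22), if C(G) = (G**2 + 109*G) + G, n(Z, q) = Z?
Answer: -23863453/44 ≈ -5.4235e+5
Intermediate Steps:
K(h) = -h + (-1 + h)/(2*h) (K(h) = (h - 1)/(h + h) - h = (-1 + h)/((2*h)) - h = (-1 + h)*(1/(2*h)) - h = (-1 + h)/(2*h) - h = -h + (-1 + h)/(2*h))
C(G) = G**2 + 110*G
C(113)*K(22) = (113*(110 + 113))*(1/2 - 1*22 - 1/2/22) = (113*223)*(1/2 - 22 - 1/2*1/22) = 25199*(1/2 - 22 - 1/44) = 25199*(-947/44) = -23863453/44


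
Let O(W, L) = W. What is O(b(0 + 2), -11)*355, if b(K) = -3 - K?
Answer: -1775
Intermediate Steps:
O(b(0 + 2), -11)*355 = (-3 - (0 + 2))*355 = (-3 - 1*2)*355 = (-3 - 2)*355 = -5*355 = -1775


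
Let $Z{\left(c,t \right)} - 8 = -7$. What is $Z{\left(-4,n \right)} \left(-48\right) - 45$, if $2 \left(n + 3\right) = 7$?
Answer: $-93$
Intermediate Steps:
$n = \frac{1}{2}$ ($n = -3 + \frac{1}{2} \cdot 7 = -3 + \frac{7}{2} = \frac{1}{2} \approx 0.5$)
$Z{\left(c,t \right)} = 1$ ($Z{\left(c,t \right)} = 8 - 7 = 1$)
$Z{\left(-4,n \right)} \left(-48\right) - 45 = 1 \left(-48\right) - 45 = -48 - 45 = -93$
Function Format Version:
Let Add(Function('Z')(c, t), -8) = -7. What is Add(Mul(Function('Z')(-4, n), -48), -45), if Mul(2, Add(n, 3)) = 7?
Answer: -93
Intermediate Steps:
n = Rational(1, 2) (n = Add(-3, Mul(Rational(1, 2), 7)) = Add(-3, Rational(7, 2)) = Rational(1, 2) ≈ 0.50000)
Function('Z')(c, t) = 1 (Function('Z')(c, t) = Add(8, -7) = 1)
Add(Mul(Function('Z')(-4, n), -48), -45) = Add(Mul(1, -48), -45) = Add(-48, -45) = -93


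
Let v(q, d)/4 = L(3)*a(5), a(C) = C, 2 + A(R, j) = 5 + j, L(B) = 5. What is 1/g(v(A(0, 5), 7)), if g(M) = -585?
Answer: -1/585 ≈ -0.0017094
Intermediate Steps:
A(R, j) = 3 + j (A(R, j) = -2 + (5 + j) = 3 + j)
v(q, d) = 100 (v(q, d) = 4*(5*5) = 4*25 = 100)
1/g(v(A(0, 5), 7)) = 1/(-585) = -1/585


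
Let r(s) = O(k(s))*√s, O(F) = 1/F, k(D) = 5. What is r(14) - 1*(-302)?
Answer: 302 + √14/5 ≈ 302.75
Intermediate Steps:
r(s) = √s/5
r(14) - 1*(-302) = √14/5 - 1*(-302) = √14/5 + 302 = 302 + √14/5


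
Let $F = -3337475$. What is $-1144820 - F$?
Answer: $2192655$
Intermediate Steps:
$-1144820 - F = -1144820 - -3337475 = -1144820 + 3337475 = 2192655$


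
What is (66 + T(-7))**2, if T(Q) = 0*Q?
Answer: 4356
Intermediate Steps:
T(Q) = 0
(66 + T(-7))**2 = (66 + 0)**2 = 66**2 = 4356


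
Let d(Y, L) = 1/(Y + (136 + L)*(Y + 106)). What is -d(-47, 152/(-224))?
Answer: -28/222235 ≈ -0.00012599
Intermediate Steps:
d(Y, L) = 1/(Y + (106 + Y)*(136 + L)) (d(Y, L) = 1/(Y + (136 + L)*(106 + Y)) = 1/(Y + (106 + Y)*(136 + L)))
-d(-47, 152/(-224)) = -1/(14416 + 106*(152/(-224)) + 137*(-47) + (152/(-224))*(-47)) = -1/(14416 + 106*(152*(-1/224)) - 6439 + (152*(-1/224))*(-47)) = -1/(14416 + 106*(-19/28) - 6439 - 19/28*(-47)) = -1/(14416 - 1007/14 - 6439 + 893/28) = -1/222235/28 = -1*28/222235 = -28/222235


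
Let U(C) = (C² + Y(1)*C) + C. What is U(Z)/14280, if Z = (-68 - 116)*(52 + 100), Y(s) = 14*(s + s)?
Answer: 32558248/595 ≈ 54720.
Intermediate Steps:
Y(s) = 28*s (Y(s) = 14*(2*s) = 28*s)
Z = -27968 (Z = -184*152 = -27968)
U(C) = C² + 29*C (U(C) = (C² + (28*1)*C) + C = (C² + 28*C) + C = C² + 29*C)
U(Z)/14280 = -27968*(29 - 27968)/14280 = -27968*(-27939)*(1/14280) = 781397952*(1/14280) = 32558248/595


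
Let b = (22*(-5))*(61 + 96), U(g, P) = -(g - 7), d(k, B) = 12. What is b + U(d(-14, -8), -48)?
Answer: -17275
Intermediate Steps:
U(g, P) = 7 - g (U(g, P) = -(-7 + g) = 7 - g)
b = -17270 (b = -110*157 = -17270)
b + U(d(-14, -8), -48) = -17270 + (7 - 1*12) = -17270 + (7 - 12) = -17270 - 5 = -17275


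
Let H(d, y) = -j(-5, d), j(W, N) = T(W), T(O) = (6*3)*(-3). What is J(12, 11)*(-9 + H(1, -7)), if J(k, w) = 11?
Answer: 495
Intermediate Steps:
T(O) = -54 (T(O) = 18*(-3) = -54)
j(W, N) = -54
H(d, y) = 54 (H(d, y) = -1*(-54) = 54)
J(12, 11)*(-9 + H(1, -7)) = 11*(-9 + 54) = 11*45 = 495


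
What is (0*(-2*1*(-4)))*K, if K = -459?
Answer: 0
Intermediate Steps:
(0*(-2*1*(-4)))*K = (0*(-2*1*(-4)))*(-459) = (0*(-2*(-4)))*(-459) = (0*8)*(-459) = 0*(-459) = 0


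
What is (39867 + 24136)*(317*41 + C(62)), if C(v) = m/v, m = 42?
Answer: 25788600784/31 ≈ 8.3189e+8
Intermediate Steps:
C(v) = 42/v
(39867 + 24136)*(317*41 + C(62)) = (39867 + 24136)*(317*41 + 42/62) = 64003*(12997 + 42*(1/62)) = 64003*(12997 + 21/31) = 64003*(402928/31) = 25788600784/31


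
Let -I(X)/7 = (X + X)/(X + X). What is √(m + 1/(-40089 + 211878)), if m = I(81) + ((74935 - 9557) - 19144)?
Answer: 2*√341056571419014/171789 ≈ 215.00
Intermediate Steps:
I(X) = -7 (I(X) = -7*(X + X)/(X + X) = -7*2*X/(2*X) = -7*2*X*1/(2*X) = -7*1 = -7)
m = 46227 (m = -7 + ((74935 - 9557) - 19144) = -7 + (65378 - 19144) = -7 + 46234 = 46227)
√(m + 1/(-40089 + 211878)) = √(46227 + 1/(-40089 + 211878)) = √(46227 + 1/171789) = √(7941290104/171789) = 2*√341056571419014/171789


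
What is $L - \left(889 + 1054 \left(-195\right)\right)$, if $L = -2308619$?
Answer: $-2103978$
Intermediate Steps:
$L - \left(889 + 1054 \left(-195\right)\right) = -2308619 - \left(889 + 1054 \left(-195\right)\right) = -2308619 - \left(889 - 205530\right) = -2308619 - -204641 = -2308619 + 204641 = -2103978$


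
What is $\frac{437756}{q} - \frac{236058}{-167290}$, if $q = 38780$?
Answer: $\frac{2059663262}{162187655} \approx 12.699$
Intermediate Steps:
$\frac{437756}{q} - \frac{236058}{-167290} = \frac{437756}{38780} - \frac{236058}{-167290} = 437756 \cdot \frac{1}{38780} - - \frac{118029}{83645} = \frac{109439}{9695} + \frac{118029}{83645} = \frac{2059663262}{162187655}$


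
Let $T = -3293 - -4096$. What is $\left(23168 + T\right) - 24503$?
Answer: $-532$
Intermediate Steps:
$T = 803$ ($T = -3293 + 4096 = 803$)
$\left(23168 + T\right) - 24503 = \left(23168 + 803\right) - 24503 = 23971 - 24503 = -532$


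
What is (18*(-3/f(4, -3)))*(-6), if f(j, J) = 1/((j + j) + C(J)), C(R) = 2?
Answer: 3240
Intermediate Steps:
f(j, J) = 1/(2 + 2*j) (f(j, J) = 1/((j + j) + 2) = 1/(2*j + 2) = 1/(2 + 2*j))
(18*(-3/f(4, -3)))*(-6) = (18*(-3/(1/(2*(1 + 4)))))*(-6) = (18*(-3/((1/2)/5)))*(-6) = (18*(-3/((1/2)*(1/5))))*(-6) = (18*(-3/1/10))*(-6) = (18*(-3*10))*(-6) = (18*(-30))*(-6) = -540*(-6) = 3240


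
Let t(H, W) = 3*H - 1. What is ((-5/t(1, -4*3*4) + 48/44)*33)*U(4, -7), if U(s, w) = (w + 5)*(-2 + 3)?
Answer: 93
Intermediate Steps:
U(s, w) = 5 + w (U(s, w) = (5 + w)*1 = 5 + w)
t(H, W) = -1 + 3*H
((-5/t(1, -4*3*4) + 48/44)*33)*U(4, -7) = ((-5/(-1 + 3*1) + 48/44)*33)*(5 - 7) = ((-5/(-1 + 3) + 48*(1/44))*33)*(-2) = ((-5/2 + 12/11)*33)*(-2) = -31/22*33*(-2) = -93/2*(-2) = 93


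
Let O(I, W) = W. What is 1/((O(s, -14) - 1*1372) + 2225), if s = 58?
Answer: 1/839 ≈ 0.0011919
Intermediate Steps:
1/((O(s, -14) - 1*1372) + 2225) = 1/((-14 - 1*1372) + 2225) = 1/((-14 - 1372) + 2225) = 1/(-1386 + 2225) = 1/839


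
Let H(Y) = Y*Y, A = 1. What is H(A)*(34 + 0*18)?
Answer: 34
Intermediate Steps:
H(Y) = Y²
H(A)*(34 + 0*18) = 1²*(34 + 0*18) = 1*(34 + 0) = 1*34 = 34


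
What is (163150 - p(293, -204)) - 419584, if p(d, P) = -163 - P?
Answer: -256475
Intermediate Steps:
(163150 - p(293, -204)) - 419584 = (163150 - (-163 - 1*(-204))) - 419584 = (163150 - (-163 + 204)) - 419584 = (163150 - 1*41) - 419584 = (163150 - 41) - 419584 = 163109 - 419584 = -256475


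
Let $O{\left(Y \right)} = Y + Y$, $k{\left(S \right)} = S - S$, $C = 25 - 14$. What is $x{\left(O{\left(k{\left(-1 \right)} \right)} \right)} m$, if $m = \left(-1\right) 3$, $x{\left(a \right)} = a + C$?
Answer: $-33$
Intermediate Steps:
$C = 11$ ($C = 25 - 14 = 11$)
$k{\left(S \right)} = 0$
$O{\left(Y \right)} = 2 Y$
$x{\left(a \right)} = 11 + a$ ($x{\left(a \right)} = a + 11 = 11 + a$)
$m = -3$
$x{\left(O{\left(k{\left(-1 \right)} \right)} \right)} m = \left(11 + 2 \cdot 0\right) \left(-3\right) = \left(11 + 0\right) \left(-3\right) = 11 \left(-3\right) = -33$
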